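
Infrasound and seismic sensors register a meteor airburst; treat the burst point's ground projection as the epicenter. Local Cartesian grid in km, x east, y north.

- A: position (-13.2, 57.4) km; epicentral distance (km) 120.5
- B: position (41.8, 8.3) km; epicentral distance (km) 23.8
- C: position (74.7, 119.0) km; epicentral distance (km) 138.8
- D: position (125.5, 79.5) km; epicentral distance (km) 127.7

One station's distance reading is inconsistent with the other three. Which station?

A

Solve using three stations at a time. Using B, C, D (subtract circle equations pairwise → linear system) gives (x, y) ≈ (40.1, -15.4).
Distances from that point to each station vs reported:
  A: calculated 90.2 vs reported 120.5 → residual 30.3 km
  B: calculated 23.8 vs reported 23.8 → residual 0.0 km
  C: calculated 138.8 vs reported 138.8 → residual 0.0 km
  D: calculated 127.7 vs reported 127.7 → residual 0.0 km
B, C, D are mutually consistent (residuals ≈ 0); A is off by 30.3 km.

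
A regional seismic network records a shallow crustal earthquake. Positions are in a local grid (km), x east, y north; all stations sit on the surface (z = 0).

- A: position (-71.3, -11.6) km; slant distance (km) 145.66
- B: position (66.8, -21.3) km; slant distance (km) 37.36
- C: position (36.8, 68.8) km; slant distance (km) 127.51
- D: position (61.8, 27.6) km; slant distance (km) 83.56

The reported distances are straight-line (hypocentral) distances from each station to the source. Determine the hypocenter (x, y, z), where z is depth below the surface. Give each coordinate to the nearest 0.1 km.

x ≈ 66.9 km, y ≈ -53.7 km, depth ≈ 18.6 km

Each station gives a sphere (x−x_i)² + (y−y_i)² + z² = d_i² (stations at z=0).
Subtracting the A sphere from B and C: z² cancels, leaving linear equations in x and y:
276.2 x − 19.4 y = 19518.75
216.2 x + 160.8 y = 5827.47
Solving: x ≈ 66.897, y ≈ -53.704 km (keep extra digits for the depth step; rounded: 66.9, -53.7).
Then from the A sphere: z² = 145.66² − (x + 71.3)² − (y + 11.6)² with x = 66.897, y = -53.704, so z ≈ 18.592 ≈ 18.6 km.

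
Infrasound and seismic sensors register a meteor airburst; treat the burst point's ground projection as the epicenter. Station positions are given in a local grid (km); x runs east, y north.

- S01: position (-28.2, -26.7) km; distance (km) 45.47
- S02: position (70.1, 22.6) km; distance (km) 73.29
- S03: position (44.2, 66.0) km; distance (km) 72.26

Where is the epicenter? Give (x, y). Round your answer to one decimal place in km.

Circle about each station: (x + 28.2)² + (y + 26.7)² = 45.47²; (x − 70.1)² + (y − 22.6)² = 73.29²; (x − 44.2)² + (y − 66.0)² = 72.26².
Subtracting the S01 equation from the S02 and S03 equations removes the quadratic terms:
196.6 x + 98.6 y = 612.74
144.8 x + 185.4 y = 1647.52
Solving the 2×2 system: x ≈ -2.2, y ≈ 10.6 km.
Check against S01 (with the unrounded x, y): √((x + 28.2)²+(y + 26.7)²) = 45.47 ≈ 45.47 km. ✓

(-2.2, 10.6)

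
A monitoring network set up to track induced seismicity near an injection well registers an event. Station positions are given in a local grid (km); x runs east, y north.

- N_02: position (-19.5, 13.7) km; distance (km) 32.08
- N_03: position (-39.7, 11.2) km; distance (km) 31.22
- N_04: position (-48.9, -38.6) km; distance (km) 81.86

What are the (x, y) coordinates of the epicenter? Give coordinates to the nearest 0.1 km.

(-34.6, 42.0)

Circle about each station: (x + 19.5)² + (y − 13.7)² = 32.08²; (x + 39.7)² + (y − 11.2)² = 31.22²; (x + 48.9)² + (y + 38.6)² = 81.86².
Subtracting pairs of circle equations eliminates x²+y² and gives linear equations (the radical axes):
-40.4 x − 5.0 y = 1188.03
-58.8 x − 104.6 y = -2358.70
Solving the 2×2 system: x ≈ -34.6, y ≈ 42.0 km.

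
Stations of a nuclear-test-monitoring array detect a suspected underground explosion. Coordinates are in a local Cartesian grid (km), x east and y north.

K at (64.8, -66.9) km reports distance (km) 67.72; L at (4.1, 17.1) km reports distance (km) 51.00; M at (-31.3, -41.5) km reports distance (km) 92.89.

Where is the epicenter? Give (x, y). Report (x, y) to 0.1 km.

Circle about each station: (x − 64.8)² + (y + 66.9)² = 67.72²; (x − 4.1)² + (y − 17.1)² = 51.00²; (x + 31.3)² + (y + 41.5)² = 92.89².
Subtracting pairs of circle equations eliminates x²+y² and gives linear equations (the radical axes):
-121.4 x + 168.0 y = -6380.43
-192.2 x + 50.8 y = -10015.26
Solving the 2×2 system: x ≈ 52.0, y ≈ -0.4 km.

52.0 km east, -0.4 km north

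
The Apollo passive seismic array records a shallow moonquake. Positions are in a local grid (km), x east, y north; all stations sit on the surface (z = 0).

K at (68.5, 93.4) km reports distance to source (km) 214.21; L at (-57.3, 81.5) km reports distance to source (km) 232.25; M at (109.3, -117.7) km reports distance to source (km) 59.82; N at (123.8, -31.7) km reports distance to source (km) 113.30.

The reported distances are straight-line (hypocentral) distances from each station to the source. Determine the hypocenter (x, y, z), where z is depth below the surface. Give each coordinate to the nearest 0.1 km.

(57.1, -118.5, 29.2)

Each station gives a sphere (x−x_i)² + (y−y_i)² + z² = d_i² (stations at z=0).
Subtracting the K sphere from L and M: z² cancels, leaving linear equations in x and y:
-251.6 x − 23.8 y = -11544.41
81.6 x − 422.2 y = 54691.46
Solving: x ≈ 57.094, y ≈ -118.505 km (keep extra digits for the depth step; rounded: 57.1, -118.5).
Then from the K sphere: z² = 214.21² − (x − 68.5)² − (y − 93.4)² with x = 57.094, y = -118.505, so z ≈ 29.191 ≈ 29.2 km.
Check against N (with the unrounded solution): distance 113.30 ≈ 113.30 km. ✓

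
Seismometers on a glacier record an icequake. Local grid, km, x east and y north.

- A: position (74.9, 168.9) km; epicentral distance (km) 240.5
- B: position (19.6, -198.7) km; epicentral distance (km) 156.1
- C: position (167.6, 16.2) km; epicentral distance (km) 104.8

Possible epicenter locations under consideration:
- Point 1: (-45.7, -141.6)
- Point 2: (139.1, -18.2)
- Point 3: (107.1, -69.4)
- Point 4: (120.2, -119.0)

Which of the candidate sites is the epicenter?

Point 3

For each candidate, compare |candidate − station| to the reported distance:
Point 1: residuals A 92.6, B 69.4, C 160.5 → max 160.5 km
Point 2: residuals A 42.7, B 60.4, C 60.1 → max 60.4 km
Point 3: residuals A 0.0, B 0.0, C 0.0 → max 0.0 km
Point 4: residuals A 50.9, B 27.8, C 38.5 → max 50.9 km
Only Point 3 has all residuals ≈ 0.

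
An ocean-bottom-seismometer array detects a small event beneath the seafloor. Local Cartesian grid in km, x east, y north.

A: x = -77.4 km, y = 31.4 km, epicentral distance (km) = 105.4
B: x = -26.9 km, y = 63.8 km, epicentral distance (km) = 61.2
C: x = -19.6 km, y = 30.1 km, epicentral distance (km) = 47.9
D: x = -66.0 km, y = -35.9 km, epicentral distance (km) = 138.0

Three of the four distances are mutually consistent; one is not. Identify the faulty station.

Solve using three stations at a time. Using A, B, C (subtract circle equations pairwise → linear system) gives (x, y) ≈ (27.9, 36.5).
Distances from that point to each station vs reported:
  A: calculated 105.4 vs reported 105.4 → residual 0.0 km
  B: calculated 61.2 vs reported 61.2 → residual 0.0 km
  C: calculated 47.9 vs reported 47.9 → residual 0.0 km
  D: calculated 118.6 vs reported 138.0 → residual 19.4 km
A, B, C are mutually consistent (residuals ≈ 0); D is off by 19.4 km.

D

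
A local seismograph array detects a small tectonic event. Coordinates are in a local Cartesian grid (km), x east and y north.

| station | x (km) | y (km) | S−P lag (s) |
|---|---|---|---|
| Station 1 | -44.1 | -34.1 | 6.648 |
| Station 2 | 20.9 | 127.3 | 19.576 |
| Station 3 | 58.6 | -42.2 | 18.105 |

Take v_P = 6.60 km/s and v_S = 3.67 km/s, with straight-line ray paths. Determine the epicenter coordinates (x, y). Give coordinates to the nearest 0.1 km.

Distance from S−P lag: d = Δt · v_P v_S / (v_P − v_S) = Δt · (6.60·3.67)/(6.60−3.67) ≈ 8.2669·Δt.
So d_Station 1 = 54.96, d_Station 2 = 161.83, d_Station 3 = 149.67 km.
Circle about each station: (x + 44.1)² + (y + 34.1)² = 54.96²; (x − 20.9)² + (y − 127.3)² = 161.83²; (x − 58.6)² + (y + 42.2)² = 149.67².
Subtracting pairs of circle equations eliminates x²+y² and gives linear equations (the radical axes):
130.0 x + 322.8 y = -9633.87
205.4 x − 16.2 y = -17273.33
Solving the 2×2 system: x ≈ -83.8, y ≈ 3.9 km.
Check against Station 1 (with the unrounded x, y): √((x + 44.1)²+(y + 34.1)²) = 54.95 ≈ 54.96 km. ✓

-83.8 km east, 3.9 km north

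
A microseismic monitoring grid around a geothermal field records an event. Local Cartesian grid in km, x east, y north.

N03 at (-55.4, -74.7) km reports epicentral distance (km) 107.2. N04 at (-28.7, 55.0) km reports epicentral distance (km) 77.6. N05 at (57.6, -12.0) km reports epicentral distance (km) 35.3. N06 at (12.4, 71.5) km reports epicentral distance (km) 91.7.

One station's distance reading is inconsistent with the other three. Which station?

N06

Solve using three stations at a time. Using N03, N04, N05 (subtract circle equations pairwise → linear system) gives (x, y) ≈ (23.7, -2.3).
Distances from that point to each station vs reported:
  N03: calculated 107.2 vs reported 107.2 → residual 0.0 km
  N04: calculated 77.6 vs reported 77.6 → residual 0.0 km
  N05: calculated 35.3 vs reported 35.3 → residual 0.0 km
  N06: calculated 74.6 vs reported 91.7 → residual 17.1 km
N03, N04, N05 are mutually consistent (residuals ≈ 0); N06 is off by 17.1 km.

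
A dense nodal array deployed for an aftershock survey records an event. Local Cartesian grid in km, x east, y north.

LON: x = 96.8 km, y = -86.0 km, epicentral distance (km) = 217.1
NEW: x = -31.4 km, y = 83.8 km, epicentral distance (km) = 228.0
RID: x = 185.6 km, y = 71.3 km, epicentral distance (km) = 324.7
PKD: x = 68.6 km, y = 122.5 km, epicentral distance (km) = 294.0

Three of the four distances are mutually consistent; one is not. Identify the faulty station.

LON

Solve using three stations at a time. Using NEW, RID, PKD (subtract circle equations pairwise → linear system) gives (x, y) ≈ (-58.7, -142.2).
Distances from that point to each station vs reported:
  LON: calculated 165.4 vs reported 217.1 → residual 51.7 km
  NEW: calculated 227.7 vs reported 228.0 → residual 0.3 km
  RID: calculated 324.5 vs reported 324.7 → residual 0.2 km
  PKD: calculated 293.7 vs reported 294.0 → residual 0.3 km
NEW, RID, PKD are mutually consistent (residuals ≈ 0); LON is off by 51.7 km.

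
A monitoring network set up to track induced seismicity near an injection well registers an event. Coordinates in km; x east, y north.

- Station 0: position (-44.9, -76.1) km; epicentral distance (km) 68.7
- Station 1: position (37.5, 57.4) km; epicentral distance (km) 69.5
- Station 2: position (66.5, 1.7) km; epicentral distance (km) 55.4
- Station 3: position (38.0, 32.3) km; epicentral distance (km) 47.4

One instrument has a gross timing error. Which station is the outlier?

Solve using three stations at a time. Using Station 1, Station 2, Station 3 (subtract circle equations pairwise → linear system) gives (x, y) ≈ (11.9, -7.1).
Distances from that point to each station vs reported:
  Station 0: calculated 89.4 vs reported 68.7 → residual 20.7 km
  Station 1: calculated 69.4 vs reported 69.5 → residual 0.1 km
  Station 2: calculated 55.3 vs reported 55.4 → residual 0.1 km
  Station 3: calculated 47.3 vs reported 47.4 → residual 0.1 km
Station 1, Station 2, Station 3 are mutually consistent (residuals ≈ 0); Station 0 is off by 20.7 km.

Station 0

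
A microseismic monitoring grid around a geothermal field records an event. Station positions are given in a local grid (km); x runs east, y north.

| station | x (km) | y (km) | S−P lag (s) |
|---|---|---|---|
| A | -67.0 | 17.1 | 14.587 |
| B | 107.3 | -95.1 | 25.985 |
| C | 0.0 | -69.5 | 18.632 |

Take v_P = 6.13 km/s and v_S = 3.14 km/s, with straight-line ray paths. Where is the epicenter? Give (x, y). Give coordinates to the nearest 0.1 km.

(21.5, 48.5)

Distance from S−P lag: d = Δt · v_P v_S / (v_P − v_S) = Δt · (6.13·3.14)/(6.13−3.14) ≈ 6.4375·Δt.
So d_A = 93.90, d_B = 167.28, d_C = 119.94 km.
Circle about each station: (x + 67.0)² + (y − 17.1)² = 93.90²; (x − 107.3)² + (y + 95.1)² = 167.28²; x² + (y + 69.5)² = 119.94².
Subtracting the A equation from the B and C equations removes the quadratic terms:
348.6 x − 224.4 y = -3389.50
134.0 x − 173.2 y = -5519.55
Solving the 2×2 system: x ≈ 21.5, y ≈ 48.5 km.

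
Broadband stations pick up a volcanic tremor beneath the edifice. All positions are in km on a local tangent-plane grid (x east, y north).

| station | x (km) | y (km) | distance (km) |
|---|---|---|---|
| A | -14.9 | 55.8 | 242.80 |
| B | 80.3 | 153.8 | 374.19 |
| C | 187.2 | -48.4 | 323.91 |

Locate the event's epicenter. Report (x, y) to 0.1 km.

(-114.8, -165.5)

Circle about each station: (x + 14.9)² + (y − 55.8)² = 242.80²; (x − 80.3)² + (y − 153.8)² = 374.19²; (x − 187.2)² + (y + 48.4)² = 323.91².
Subtracting the A equation from the B and C equations removes the quadratic terms:
190.4 x + 196.0 y = -54299.44
404.2 x − 208.4 y = -11915.10
Solving the 2×2 system: x ≈ -114.8, y ≈ -165.5 km.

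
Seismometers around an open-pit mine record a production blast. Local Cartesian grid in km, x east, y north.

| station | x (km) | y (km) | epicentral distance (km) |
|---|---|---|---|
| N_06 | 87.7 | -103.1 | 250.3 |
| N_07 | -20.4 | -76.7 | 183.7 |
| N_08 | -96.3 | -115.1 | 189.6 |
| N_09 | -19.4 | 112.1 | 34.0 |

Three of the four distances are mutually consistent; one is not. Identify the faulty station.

N_08

Solve using three stations at a time. Using N_06, N_07, N_09 (subtract circle equations pairwise → linear system) gives (x, y) ≈ (-52.6, 104.2).
Distances from that point to each station vs reported:
  N_06: calculated 250.3 vs reported 250.3 → residual 0.0 km
  N_07: calculated 183.7 vs reported 183.7 → residual 0.0 km
  N_08: calculated 223.6 vs reported 189.6 → residual 34.0 km
  N_09: calculated 34.2 vs reported 34.0 → residual 0.2 km
N_06, N_07, N_09 are mutually consistent (residuals ≈ 0); N_08 is off by 34.0 km.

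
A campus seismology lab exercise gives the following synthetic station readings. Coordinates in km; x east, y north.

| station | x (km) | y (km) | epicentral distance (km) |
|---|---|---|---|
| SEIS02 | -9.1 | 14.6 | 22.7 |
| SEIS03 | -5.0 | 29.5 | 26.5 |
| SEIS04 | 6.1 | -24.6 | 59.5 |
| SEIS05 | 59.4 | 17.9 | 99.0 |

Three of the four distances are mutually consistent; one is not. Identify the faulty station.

Solve using three stations at a time. Using SEIS02, SEIS03, SEIS04 (subtract circle equations pairwise → linear system) gives (x, y) ≈ (-30.7, 22.3).
Distances from that point to each station vs reported:
  SEIS02: calculated 22.9 vs reported 22.7 → residual 0.2 km
  SEIS03: calculated 26.7 vs reported 26.5 → residual 0.2 km
  SEIS04: calculated 59.6 vs reported 59.5 → residual 0.1 km
  SEIS05: calculated 90.2 vs reported 99.0 → residual 8.8 km
SEIS02, SEIS03, SEIS04 are mutually consistent (residuals ≈ 0); SEIS05 is off by 8.8 km.

SEIS05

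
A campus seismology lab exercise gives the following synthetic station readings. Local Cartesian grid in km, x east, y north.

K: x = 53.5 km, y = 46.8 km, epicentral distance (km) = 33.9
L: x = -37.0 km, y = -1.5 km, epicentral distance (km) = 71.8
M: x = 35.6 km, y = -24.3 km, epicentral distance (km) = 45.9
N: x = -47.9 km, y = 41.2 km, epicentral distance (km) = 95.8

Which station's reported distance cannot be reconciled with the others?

Solve using three stations at a time. Using K, L, M (subtract circle equations pairwise → linear system) gives (x, y) ≈ (31.1, 21.4).
Distances from that point to each station vs reported:
  K: calculated 33.9 vs reported 33.9 → residual 0.0 km
  L: calculated 71.8 vs reported 71.8 → residual 0.0 km
  M: calculated 45.9 vs reported 45.9 → residual 0.0 km
  N: calculated 81.4 vs reported 95.8 → residual 14.4 km
K, L, M are mutually consistent (residuals ≈ 0); N is off by 14.4 km.

N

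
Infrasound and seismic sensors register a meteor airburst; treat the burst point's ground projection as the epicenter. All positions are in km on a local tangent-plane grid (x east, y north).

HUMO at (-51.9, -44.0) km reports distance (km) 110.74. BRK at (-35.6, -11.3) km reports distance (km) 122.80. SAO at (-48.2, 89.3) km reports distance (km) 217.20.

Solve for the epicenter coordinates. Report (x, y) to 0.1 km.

(36.5, -110.7)

Circle about each station: (x + 51.9)² + (y + 44.0)² = 110.74²; (x + 35.6)² + (y + 11.3)² = 122.80²; (x + 48.2)² + (y − 89.3)² = 217.20².
Subtracting the HUMO equation from the BRK and SAO equations removes the quadratic terms:
32.6 x + 65.4 y = -6051.05
7.4 x + 266.6 y = -29244.37
Solving the 2×2 system: x ≈ 36.5, y ≈ -110.7 km.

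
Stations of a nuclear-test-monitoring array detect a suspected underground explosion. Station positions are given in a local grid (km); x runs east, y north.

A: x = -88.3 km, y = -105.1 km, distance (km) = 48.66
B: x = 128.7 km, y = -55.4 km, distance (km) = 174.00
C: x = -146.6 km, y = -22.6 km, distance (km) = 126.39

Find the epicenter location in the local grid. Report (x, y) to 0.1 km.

-41.3 km east, -92.5 km north

Circle about each station: (x + 88.3)² + (y + 105.1)² = 48.66²; (x − 128.7)² + (y + 55.4)² = 174.00²; (x + 146.6)² + (y + 22.6)² = 126.39².
Subtracting the A equation from the B and C equations removes the quadratic terms:
434.0 x + 99.4 y = -27118.25
-116.6 x + 165.0 y = -10447.22
Solving the 2×2 system: x ≈ -41.3, y ≈ -92.5 km.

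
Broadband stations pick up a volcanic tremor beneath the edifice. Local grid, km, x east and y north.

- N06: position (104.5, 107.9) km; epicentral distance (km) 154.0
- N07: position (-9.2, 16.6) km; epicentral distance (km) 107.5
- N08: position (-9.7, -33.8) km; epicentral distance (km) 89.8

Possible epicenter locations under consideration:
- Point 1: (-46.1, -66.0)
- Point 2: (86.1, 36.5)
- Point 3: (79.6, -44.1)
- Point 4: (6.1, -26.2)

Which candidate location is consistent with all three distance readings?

For each candidate, compare |candidate − station| to the reported distance:
Point 1: residuals N06 76.0, N07 17.0, N08 41.2 → max 76.0 km
Point 2: residuals N06 80.3, N07 10.1, N08 29.0 → max 80.3 km
Point 3: residuals N06 0.0, N07 0.1, N08 0.1 → max 0.1 km
Point 4: residuals N06 12.3, N07 62.0, N08 72.3 → max 72.3 km
Only Point 3 has all residuals ≈ 0.

Point 3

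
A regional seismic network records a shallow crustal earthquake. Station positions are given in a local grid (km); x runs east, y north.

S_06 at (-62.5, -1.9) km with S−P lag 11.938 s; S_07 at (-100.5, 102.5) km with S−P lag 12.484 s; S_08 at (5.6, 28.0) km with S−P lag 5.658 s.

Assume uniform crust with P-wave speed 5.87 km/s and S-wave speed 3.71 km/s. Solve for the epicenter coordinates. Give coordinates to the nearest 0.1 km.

(23.7, 82.1)

Distance from S−P lag: d = Δt · v_P v_S / (v_P − v_S) = Δt · (5.87·3.71)/(5.87−3.71) ≈ 10.0823·Δt.
So d_S_06 = 120.36, d_S_07 = 125.87, d_S_08 = 57.05 km.
Circle about each station: (x + 62.5)² + (y + 1.9)² = 120.36²; (x + 100.5)² + (y − 102.5)² = 125.87²; (x − 5.6)² + (y − 28.0)² = 57.05².
Subtracting pairs of circle equations eliminates x²+y² and gives linear equations (the radical axes):
-76.0 x + 208.8 y = 15339.91
136.2 x + 59.8 y = 8137.33
Solving the 2×2 system: x ≈ 23.7, y ≈ 82.1 km.
Check against S_06 (with the unrounded x, y): √((x + 62.5)²+(y + 1.9)²) = 120.36 ≈ 120.36 km. ✓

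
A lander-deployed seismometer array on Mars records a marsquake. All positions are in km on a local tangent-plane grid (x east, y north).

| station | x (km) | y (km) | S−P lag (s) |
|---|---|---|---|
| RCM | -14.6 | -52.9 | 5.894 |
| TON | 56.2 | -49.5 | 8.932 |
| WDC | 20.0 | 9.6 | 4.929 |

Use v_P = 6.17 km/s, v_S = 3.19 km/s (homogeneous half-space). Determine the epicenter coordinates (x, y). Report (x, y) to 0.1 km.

(5.4, -19.5)

Distance from S−P lag: d = Δt · v_P v_S / (v_P − v_S) = Δt · (6.17·3.19)/(6.17−3.19) ≈ 6.6048·Δt.
So d_RCM = 38.93, d_TON = 58.99, d_WDC = 32.56 km.
Circle about each station: (x + 14.6)² + (y + 52.9)² = 38.93²; (x − 56.2)² + (y + 49.5)² = 58.99²; (x − 20.0)² + (y − 9.6)² = 32.56².
Subtracting the RCM equation from the TON and WDC equations removes the quadratic terms:
141.6 x + 6.8 y = 632.84
69.2 x + 125.0 y = -2064.02
Solving the 2×2 system: x ≈ 5.4, y ≈ -19.5 km.
Check against RCM (with the unrounded x, y): √((x + 14.6)²+(y + 52.9)²) = 38.93 ≈ 38.93 km. ✓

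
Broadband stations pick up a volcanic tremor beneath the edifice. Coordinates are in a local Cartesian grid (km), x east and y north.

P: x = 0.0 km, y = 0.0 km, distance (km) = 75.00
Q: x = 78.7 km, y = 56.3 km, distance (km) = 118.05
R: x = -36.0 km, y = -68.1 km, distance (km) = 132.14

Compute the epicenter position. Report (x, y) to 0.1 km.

(-39.1, 64.0)

Circle about each station: x² + y² = 75.00²; (x − 78.7)² + (y − 56.3)² = 118.05²; (x + 36.0)² + (y + 68.1)² = 132.14².
Subtracting the P equation from the Q and R equations removes the quadratic terms:
157.4 x + 112.6 y = 1052.58
-72.0 x − 136.2 y = -5902.37
Solving the 2×2 system: x ≈ -39.1, y ≈ 64.0 km.
Check against P (with the unrounded x, y): √(x²+y²) = 75.00 ≈ 75.00 km. ✓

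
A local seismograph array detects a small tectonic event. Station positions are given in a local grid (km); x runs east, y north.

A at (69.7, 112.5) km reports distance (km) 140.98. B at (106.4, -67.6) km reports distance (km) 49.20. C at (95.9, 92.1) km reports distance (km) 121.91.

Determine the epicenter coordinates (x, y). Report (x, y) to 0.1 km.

x ≈ 76.8 km, y ≈ -28.3 km

Circle about each station: (x − 69.7)² + (y − 112.5)² = 140.98²; (x − 106.4)² + (y + 67.6)² = 49.20²; (x − 95.9)² + (y − 92.1)² = 121.91².
Subtracting pairs of circle equations eliminates x²+y² and gives linear equations (the radical axes):
73.4 x − 360.2 y = 15831.10
52.4 x − 40.8 y = 5178.19
Solving the 2×2 system: x ≈ 76.8, y ≈ -28.3 km.
Check against A (with the unrounded x, y): √((x − 69.7)²+(y − 112.5)²) = 140.98 ≈ 140.98 km. ✓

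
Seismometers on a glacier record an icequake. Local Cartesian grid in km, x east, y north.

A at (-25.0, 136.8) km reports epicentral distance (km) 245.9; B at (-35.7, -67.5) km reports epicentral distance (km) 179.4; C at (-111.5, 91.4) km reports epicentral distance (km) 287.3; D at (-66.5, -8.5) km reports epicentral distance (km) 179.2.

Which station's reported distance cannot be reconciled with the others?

Solve using three stations at a time. Using A, B, C (subtract circle equations pairwise → linear system) gives (x, y) ≈ (142.1, -43.6).
Distances from that point to each station vs reported:
  A: calculated 245.9 vs reported 245.9 → residual 0.0 km
  B: calculated 179.4 vs reported 179.4 → residual 0.0 km
  C: calculated 287.3 vs reported 287.3 → residual 0.0 km
  D: calculated 211.6 vs reported 179.2 → residual 32.4 km
A, B, C are mutually consistent (residuals ≈ 0); D is off by 32.4 km.

D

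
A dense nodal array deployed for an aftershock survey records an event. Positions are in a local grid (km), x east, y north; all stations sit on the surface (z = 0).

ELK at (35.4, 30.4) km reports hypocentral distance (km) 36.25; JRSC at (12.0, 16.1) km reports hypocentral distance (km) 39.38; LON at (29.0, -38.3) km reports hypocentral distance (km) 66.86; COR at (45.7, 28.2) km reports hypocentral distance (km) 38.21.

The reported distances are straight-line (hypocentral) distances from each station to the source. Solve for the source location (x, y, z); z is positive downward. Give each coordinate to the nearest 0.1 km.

x ≈ 31.3 km, y ≈ 19.1 km, depth ≈ 34.2 km

Each station gives a sphere (x−x_i)² + (y−y_i)² + z² = d_i² (stations at z=0).
Subtracting the ELK sphere from JRSC and LON: z² cancels, leaving linear equations in x and y:
-46.8 x − 28.6 y = -2010.83
-12.8 x − 137.4 y = -3025.63
Solving: x ≈ 31.291, y ≈ 19.106 km (keep extra digits for the depth step; rounded: 31.3, 19.1).
Then from the ELK sphere: z² = 36.25² − (x − 35.4)² − (y − 30.4)² with x = 31.291, y = 19.106, so z ≈ 34.200 ≈ 34.2 km.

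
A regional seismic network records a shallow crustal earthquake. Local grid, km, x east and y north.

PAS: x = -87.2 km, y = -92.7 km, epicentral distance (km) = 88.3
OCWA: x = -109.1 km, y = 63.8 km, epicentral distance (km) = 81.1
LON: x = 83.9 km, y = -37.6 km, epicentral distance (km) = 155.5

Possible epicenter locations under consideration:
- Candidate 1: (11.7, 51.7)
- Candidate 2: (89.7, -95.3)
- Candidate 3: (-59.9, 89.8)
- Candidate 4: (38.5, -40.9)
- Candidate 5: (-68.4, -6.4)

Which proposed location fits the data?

Candidate 5

For each candidate, compare |candidate − station| to the reported distance:
Candidate 1: residuals PAS 86.7, OCWA 40.3, LON 40.7 → max 86.7 km
Candidate 2: residuals PAS 88.6, OCWA 173.5, LON 97.5 → max 173.5 km
Candidate 3: residuals PAS 96.2, OCWA 25.5, LON 36.6 → max 96.2 km
Candidate 4: residuals PAS 47.7, OCWA 99.9, LON 110.0 → max 110.0 km
Candidate 5: residuals PAS 0.0, OCWA 0.0, LON 0.0 → max 0.0 km
Only Candidate 5 has all residuals ≈ 0.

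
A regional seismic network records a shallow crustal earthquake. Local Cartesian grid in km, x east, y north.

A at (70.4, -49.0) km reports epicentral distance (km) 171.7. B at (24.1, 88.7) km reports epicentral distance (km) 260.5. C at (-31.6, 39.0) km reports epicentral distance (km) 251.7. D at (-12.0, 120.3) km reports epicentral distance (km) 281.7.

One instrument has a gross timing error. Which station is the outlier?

Solve using three stations at a time. Using A, B, D (subtract circle equations pairwise → linear system) gives (x, y) ≈ (-63.4, -156.7).
Distances from that point to each station vs reported:
  A: calculated 171.8 vs reported 171.7 → residual 0.1 km
  B: calculated 260.5 vs reported 260.5 → residual 0.0 km
  C: calculated 198.3 vs reported 251.7 → residual 53.4 km
  D: calculated 281.7 vs reported 281.7 → residual 0.0 km
A, B, D are mutually consistent (residuals ≈ 0); C is off by 53.4 km.

C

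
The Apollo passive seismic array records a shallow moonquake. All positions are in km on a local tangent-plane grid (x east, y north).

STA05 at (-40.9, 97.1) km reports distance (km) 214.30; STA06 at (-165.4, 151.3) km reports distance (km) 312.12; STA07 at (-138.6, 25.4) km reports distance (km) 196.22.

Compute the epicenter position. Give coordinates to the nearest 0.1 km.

Circle about each station: (x + 40.9)² + (y − 97.1)² = 214.30²; (x + 165.4)² + (y − 151.3)² = 312.12²; (x + 138.6)² + (y − 25.4)² = 196.22².
Subtracting the STA05 equation from the STA06 and STA07 equations removes the quadratic terms:
-249.0 x + 108.4 y = -12346.77
-195.4 x − 143.4 y = 16176.10
Solving the 2×2 system: x ≈ 0.3, y ≈ -113.2 km.

(0.3, -113.2)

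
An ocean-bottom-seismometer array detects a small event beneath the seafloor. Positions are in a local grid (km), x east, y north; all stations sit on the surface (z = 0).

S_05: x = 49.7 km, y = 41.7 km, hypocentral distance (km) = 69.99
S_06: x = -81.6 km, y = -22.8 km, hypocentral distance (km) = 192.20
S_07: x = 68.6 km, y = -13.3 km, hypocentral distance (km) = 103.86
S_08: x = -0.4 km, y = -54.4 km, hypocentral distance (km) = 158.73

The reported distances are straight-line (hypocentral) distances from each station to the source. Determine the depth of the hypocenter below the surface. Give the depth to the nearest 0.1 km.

Each station gives a sphere (x−x_i)² + (y−y_i)² + z² = d_i² (stations at z=0).
Subtracting the S_05 sphere from S_06 and S_07: z² cancels, leaving linear equations in x and y:
-262.6 x − 129.0 y = -29072.82
37.8 x − 110.0 y = -5214.43
Solving: x ≈ 74.798, y ≈ 73.107 km (keep extra digits for the depth step; rounded: 74.8, 73.1).
Then from the S_05 sphere: z² = 69.99² − (x − 49.7)² − (y − 41.7)² with x = 74.798, y = 73.107, so z ≈ 57.291 ≈ 57.3 km.

57.3 km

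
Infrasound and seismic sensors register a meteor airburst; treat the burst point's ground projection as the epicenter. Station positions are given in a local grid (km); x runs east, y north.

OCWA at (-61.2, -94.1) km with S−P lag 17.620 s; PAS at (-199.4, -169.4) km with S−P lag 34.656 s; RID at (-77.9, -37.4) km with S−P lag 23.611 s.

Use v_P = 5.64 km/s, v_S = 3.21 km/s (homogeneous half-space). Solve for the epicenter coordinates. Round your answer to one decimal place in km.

Distance from S−P lag: d = Δt · v_P v_S / (v_P − v_S) = Δt · (5.64·3.21)/(5.64−3.21) ≈ 7.4504·Δt.
So d_OCWA = 131.28, d_PAS = 258.20, d_RID = 175.91 km.
Circle about each station: (x + 61.2)² + (y + 94.1)² = 131.28²; (x + 199.4)² + (y + 169.4)² = 258.20²; (x + 77.9)² + (y + 37.4)² = 175.91².
Subtracting the OCWA equation from the PAS and RID equations removes the quadratic terms:
-276.4 x − 150.6 y = 6423.67
-33.4 x + 113.4 y = -18842.97
Solving the 2×2 system: x ≈ 58.0, y ≈ -149.1 km.
Check against OCWA (with the unrounded x, y): √((x + 61.2)²+(y + 94.1)²) = 131.26 ≈ 131.28 km. ✓

58.0 km east, -149.1 km north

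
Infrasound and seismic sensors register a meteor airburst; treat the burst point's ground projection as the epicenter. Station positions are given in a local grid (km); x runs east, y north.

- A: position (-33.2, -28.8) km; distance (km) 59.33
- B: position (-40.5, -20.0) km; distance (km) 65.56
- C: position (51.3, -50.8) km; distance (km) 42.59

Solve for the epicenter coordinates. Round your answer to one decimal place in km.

Circle about each station: (x + 33.2)² + (y + 28.8)² = 59.33²; (x + 40.5)² + (y + 20.0)² = 65.56²; (x − 51.3)² + (y + 50.8)² = 42.59².
Subtracting pairs of circle equations eliminates x²+y² and gives linear equations (the radical axes):
-14.6 x + 17.6 y = -669.49
169.0 x − 44.0 y = 4986.79
Solving the 2×2 system: x ≈ 25.0, y ≈ -17.3 km.

x ≈ 25.0 km, y ≈ -17.3 km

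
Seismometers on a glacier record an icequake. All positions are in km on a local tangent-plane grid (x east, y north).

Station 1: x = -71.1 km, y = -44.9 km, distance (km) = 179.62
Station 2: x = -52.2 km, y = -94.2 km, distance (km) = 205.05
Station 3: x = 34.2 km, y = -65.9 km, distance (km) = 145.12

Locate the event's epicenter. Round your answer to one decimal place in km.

x ≈ 61.1 km, y ≈ 76.7 km

Circle about each station: (x + 71.1)² + (y + 44.9)² = 179.62²; (x + 52.2)² + (y + 94.2)² = 205.05²; (x − 34.2)² + (y + 65.9)² = 145.12².
Subtracting pairs of circle equations eliminates x²+y² and gives linear equations (the radical axes):
37.8 x − 98.6 y = -5254.90
210.6 x − 42.0 y = 9644.76
Solving the 2×2 system: x ≈ 61.1, y ≈ 76.7 km.
Check against Station 1 (with the unrounded x, y): √((x + 71.1)²+(y + 44.9)²) = 179.63 ≈ 179.62 km. ✓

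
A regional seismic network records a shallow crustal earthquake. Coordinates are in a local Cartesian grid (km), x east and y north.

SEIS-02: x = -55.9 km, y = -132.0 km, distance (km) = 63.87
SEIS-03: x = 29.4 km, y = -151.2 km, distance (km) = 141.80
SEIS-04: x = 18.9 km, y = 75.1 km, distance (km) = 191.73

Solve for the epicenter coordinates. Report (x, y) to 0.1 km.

Circle about each station: (x + 55.9)² + (y + 132.0)² = 63.87²; (x − 29.4)² + (y + 151.2)² = 141.80²; (x − 18.9)² + (y − 75.1)² = 191.73².
Subtracting the SEIS-02 equation from the SEIS-03 and SEIS-04 equations removes the quadratic terms:
170.6 x − 38.4 y = -12850.87
149.6 x + 414.2 y = -47232.61
Solving the 2×2 system: x ≈ -93.4, y ≈ -80.3 km.

-93.4 km east, -80.3 km north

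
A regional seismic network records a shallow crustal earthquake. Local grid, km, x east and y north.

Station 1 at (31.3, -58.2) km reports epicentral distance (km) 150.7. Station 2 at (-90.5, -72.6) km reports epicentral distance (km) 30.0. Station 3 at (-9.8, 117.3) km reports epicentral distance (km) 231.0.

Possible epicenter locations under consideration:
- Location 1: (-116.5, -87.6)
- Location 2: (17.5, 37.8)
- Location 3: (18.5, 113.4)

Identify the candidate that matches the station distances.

Location 1

For each candidate, compare |candidate − station| to the reported distance:
Location 1: residuals Station 1 0.0, Station 2 0.0, Station 3 0.0 → max 0.0 km
Location 2: residuals Station 1 53.7, Station 2 124.4, Station 3 146.9 → max 146.9 km
Location 3: residuals Station 1 21.4, Station 2 185.6, Station 3 202.4 → max 202.4 km
Only Location 1 has all residuals ≈ 0.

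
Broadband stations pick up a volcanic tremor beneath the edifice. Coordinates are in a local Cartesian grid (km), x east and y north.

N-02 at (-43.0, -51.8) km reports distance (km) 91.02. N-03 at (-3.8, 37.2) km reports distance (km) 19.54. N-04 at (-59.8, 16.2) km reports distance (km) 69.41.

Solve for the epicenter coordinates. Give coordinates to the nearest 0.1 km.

Circle about each station: (x + 43.0)² + (y + 51.8)² = 91.02²; (x + 3.8)² + (y − 37.2)² = 19.54²; (x + 59.8)² + (y − 16.2)² = 69.41².
Subtracting the N-02 equation from the N-03 and N-04 equations removes the quadratic terms:
78.4 x + 178.0 y = 4768.87
-33.6 x + 136.0 y = 2773.13
Solving the 2×2 system: x ≈ 9.3, y ≈ 22.7 km.

9.3 km east, 22.7 km north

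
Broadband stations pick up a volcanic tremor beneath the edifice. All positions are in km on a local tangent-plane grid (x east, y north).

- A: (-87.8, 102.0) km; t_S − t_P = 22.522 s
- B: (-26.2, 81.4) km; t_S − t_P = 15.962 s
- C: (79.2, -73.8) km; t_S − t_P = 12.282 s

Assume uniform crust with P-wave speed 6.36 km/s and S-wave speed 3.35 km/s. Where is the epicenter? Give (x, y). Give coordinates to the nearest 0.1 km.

x ≈ 6.0 km, y ≈ -26.9 km

Distance from S−P lag: d = Δt · v_P v_S / (v_P − v_S) = Δt · (6.36·3.35)/(6.36−3.35) ≈ 7.0784·Δt.
So d_A = 159.42, d_B = 112.99, d_C = 86.94 km.
Circle about each station: (x + 87.8)² + (y − 102.0)² = 159.42²; (x + 26.2)² + (y − 81.4)² = 112.99²; (x − 79.2)² + (y + 73.8)² = 86.94².
Subtracting the A equation from the B and C equations removes the quadratic terms:
123.2 x − 41.2 y = 1847.56
334.0 x − 351.6 y = 11462.41
Solving the 2×2 system: x ≈ 6.0, y ≈ -26.9 km.
Check against A (with the unrounded x, y): √((x + 87.8)²+(y − 102.0)²) = 159.42 ≈ 159.42 km. ✓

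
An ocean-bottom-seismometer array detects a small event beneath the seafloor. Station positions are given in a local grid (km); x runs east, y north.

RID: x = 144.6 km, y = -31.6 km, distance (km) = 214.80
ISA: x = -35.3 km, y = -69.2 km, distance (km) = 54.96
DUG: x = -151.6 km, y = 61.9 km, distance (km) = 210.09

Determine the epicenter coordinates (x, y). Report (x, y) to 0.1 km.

Circle about each station: (x − 144.6)² + (y + 31.6)² = 214.80²; (x + 35.3)² + (y + 69.2)² = 54.96²; (x + 151.6)² + (y − 61.9)² = 210.09².
Subtracting the RID equation from the ISA and DUG equations removes the quadratic terms:
-359.8 x − 75.2 y = 27245.45
-592.4 x + 187.0 y = 6907.68
Solving the 2×2 system: x ≈ -50.2, y ≈ -122.1 km.

x ≈ -50.2 km, y ≈ -122.1 km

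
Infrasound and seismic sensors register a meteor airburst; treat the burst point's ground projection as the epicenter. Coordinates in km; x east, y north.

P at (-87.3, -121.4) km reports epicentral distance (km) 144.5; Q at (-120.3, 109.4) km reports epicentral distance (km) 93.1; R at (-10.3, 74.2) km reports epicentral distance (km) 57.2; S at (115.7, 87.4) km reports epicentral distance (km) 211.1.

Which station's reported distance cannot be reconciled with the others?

Solve using three stations at a time. Using P, Q, S (subtract circle equations pairwise → linear system) gives (x, y) ≈ (-85.4, 23.1).
Distances from that point to each station vs reported:
  P: calculated 144.5 vs reported 144.5 → residual 0.0 km
  Q: calculated 93.1 vs reported 93.1 → residual 0.0 km
  R: calculated 90.8 vs reported 57.2 → residual 33.6 km
  S: calculated 211.1 vs reported 211.1 → residual 0.0 km
P, Q, S are mutually consistent (residuals ≈ 0); R is off by 33.6 km.

R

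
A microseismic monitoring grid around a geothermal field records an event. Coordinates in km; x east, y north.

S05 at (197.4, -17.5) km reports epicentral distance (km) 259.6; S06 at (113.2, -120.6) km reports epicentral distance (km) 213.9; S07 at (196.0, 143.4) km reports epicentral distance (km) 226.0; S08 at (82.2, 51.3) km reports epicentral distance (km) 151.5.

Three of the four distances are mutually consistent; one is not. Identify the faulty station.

Solve using three stations at a time. Using S05, S06, S08 (subtract circle equations pairwise → linear system) gives (x, y) ≈ (-61.4, 3.0).
Distances from that point to each station vs reported:
  S05: calculated 259.6 vs reported 259.6 → residual 0.0 km
  S06: calculated 213.9 vs reported 213.9 → residual 0.0 km
  S07: calculated 293.2 vs reported 226.0 → residual 67.2 km
  S08: calculated 151.5 vs reported 151.5 → residual 0.0 km
S05, S06, S08 are mutually consistent (residuals ≈ 0); S07 is off by 67.2 km.

S07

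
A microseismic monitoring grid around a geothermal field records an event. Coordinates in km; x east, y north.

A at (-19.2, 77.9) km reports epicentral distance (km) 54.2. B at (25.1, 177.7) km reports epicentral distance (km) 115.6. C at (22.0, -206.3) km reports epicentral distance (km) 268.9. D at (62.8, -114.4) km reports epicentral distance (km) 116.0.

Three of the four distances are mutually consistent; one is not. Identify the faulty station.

Solve using three stations at a time. Using A, B, C (subtract circle equations pairwise → linear system) gives (x, y) ≈ (32.7, 62.4).
Distances from that point to each station vs reported:
  A: calculated 54.1 vs reported 54.2 → residual 0.1 km
  B: calculated 115.6 vs reported 115.6 → residual 0.0 km
  C: calculated 268.9 vs reported 268.9 → residual 0.0 km
  D: calculated 179.3 vs reported 116.0 → residual 63.3 km
A, B, C are mutually consistent (residuals ≈ 0); D is off by 63.3 km.

D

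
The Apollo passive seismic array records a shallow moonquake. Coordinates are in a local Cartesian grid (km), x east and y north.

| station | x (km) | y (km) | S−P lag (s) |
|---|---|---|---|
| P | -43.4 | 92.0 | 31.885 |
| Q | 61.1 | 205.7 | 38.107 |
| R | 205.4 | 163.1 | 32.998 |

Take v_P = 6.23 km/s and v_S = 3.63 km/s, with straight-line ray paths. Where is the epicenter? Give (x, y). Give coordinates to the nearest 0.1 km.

x ≈ 139.7 km, y ≈ -116.3 km

Distance from S−P lag: d = Δt · v_P v_S / (v_P − v_S) = Δt · (6.23·3.63)/(6.23−3.63) ≈ 8.6980·Δt.
So d_P = 277.34, d_Q = 331.46, d_R = 287.02 km.
Circle about each station: (x + 43.4)² + (y − 92.0)² = 277.34²; (x − 61.1)² + (y − 205.7)² = 331.46²; (x − 205.4)² + (y − 163.1)² = 287.02².
Subtracting pairs of circle equations eliminates x²+y² and gives linear equations (the radical axes):
209.0 x + 227.4 y = 2749.88
497.6 x + 142.2 y = 52980.21
Solving the 2×2 system: x ≈ 139.7, y ≈ -116.3 km.
Check against P (with the unrounded x, y): √((x + 43.4)²+(y − 92.0)²) = 277.35 ≈ 277.34 km. ✓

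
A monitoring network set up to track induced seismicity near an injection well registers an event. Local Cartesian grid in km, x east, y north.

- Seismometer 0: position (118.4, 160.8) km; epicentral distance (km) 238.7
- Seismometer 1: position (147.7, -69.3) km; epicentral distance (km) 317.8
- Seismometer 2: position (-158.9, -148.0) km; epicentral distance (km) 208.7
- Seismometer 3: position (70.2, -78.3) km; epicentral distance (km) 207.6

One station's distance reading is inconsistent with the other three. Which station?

Solve using three stations at a time. Using Seismometer 0, Seismometer 2, Seismometer 3 (subtract circle equations pairwise → linear system) gives (x, y) ≈ (-93.0, 50.0).
Distances from that point to each station vs reported:
  Seismometer 0: calculated 238.7 vs reported 238.7 → residual 0.0 km
  Seismometer 1: calculated 268.6 vs reported 317.8 → residual 49.2 km
  Seismometer 2: calculated 208.7 vs reported 208.7 → residual 0.0 km
  Seismometer 3: calculated 207.6 vs reported 207.6 → residual 0.0 km
Seismometer 0, Seismometer 2, Seismometer 3 are mutually consistent (residuals ≈ 0); Seismometer 1 is off by 49.2 km.

Seismometer 1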